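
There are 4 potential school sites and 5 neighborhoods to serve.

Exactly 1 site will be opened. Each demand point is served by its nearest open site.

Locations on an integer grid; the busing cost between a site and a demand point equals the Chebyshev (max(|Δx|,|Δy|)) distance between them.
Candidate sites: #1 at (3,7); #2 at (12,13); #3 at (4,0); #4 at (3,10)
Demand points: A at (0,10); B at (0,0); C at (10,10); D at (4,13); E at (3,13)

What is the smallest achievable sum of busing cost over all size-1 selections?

Open {#4}.
  A→#4 3, B→#4 10, C→#4 7, D→#4 3, E→#4 3  ⇒ total 26.
Compare {#1}: total 29.
Compare {#2}: total 45.
No size-1 selection does better; minimum is 26.

26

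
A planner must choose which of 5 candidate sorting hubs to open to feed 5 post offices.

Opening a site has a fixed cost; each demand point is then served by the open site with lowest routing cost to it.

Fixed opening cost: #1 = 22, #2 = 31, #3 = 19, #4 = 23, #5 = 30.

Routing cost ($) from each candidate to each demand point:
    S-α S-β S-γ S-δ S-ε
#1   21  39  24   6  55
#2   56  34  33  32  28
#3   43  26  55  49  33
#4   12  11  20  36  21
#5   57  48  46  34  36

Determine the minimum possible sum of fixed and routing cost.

Open {#1, #4}: assign each demand point to its cheapest open site.
  S-α→#4 12, S-β→#4 11, S-γ→#4 20, S-δ→#1 6, S-ε→#4 21
  routing cost 70, fixed 45 → total 115.
Compare {#4}: routing cost 100 + fixed 23 = 123.
Compare {#1, #3, #4}: routing cost 70 + fixed 64 = 134.
Compare {#3, #4}: routing cost 100 + fixed 42 = 142.
All other subsets cost ≥ 123. Minimum total cost: 115.

115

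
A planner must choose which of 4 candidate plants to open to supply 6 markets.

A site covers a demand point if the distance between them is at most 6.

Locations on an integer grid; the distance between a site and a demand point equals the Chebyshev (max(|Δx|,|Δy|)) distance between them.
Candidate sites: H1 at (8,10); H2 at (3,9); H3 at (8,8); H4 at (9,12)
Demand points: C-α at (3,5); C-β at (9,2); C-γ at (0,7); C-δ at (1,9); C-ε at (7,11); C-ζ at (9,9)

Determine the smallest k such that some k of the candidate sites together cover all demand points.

2

Coverage sets (demand points within 6 of each site):
  H1: {C-α, C-ε, C-ζ}
  H2: {C-α, C-γ, C-δ, C-ε, C-ζ}
  H3: {C-α, C-β, C-ε, C-ζ}
  H4: {C-ε, C-ζ}
No single site covers all 6 demand points.
But {H2, H3} covers everything, so the minimum is 2.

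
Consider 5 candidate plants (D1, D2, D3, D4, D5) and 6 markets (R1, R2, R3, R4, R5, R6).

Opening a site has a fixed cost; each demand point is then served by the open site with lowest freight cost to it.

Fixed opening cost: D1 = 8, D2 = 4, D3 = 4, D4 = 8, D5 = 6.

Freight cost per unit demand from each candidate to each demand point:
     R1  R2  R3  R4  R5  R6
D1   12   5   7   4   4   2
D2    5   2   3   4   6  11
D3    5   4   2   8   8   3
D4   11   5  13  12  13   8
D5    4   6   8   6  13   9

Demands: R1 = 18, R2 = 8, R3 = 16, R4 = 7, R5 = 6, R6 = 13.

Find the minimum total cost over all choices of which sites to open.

Open {D1, D2, D3, D5}: assign each demand point to its cheapest open site.
  R1→D5 18×4=72, R2→D2 8×2=16, R3→D3 16×2=32, R4→D1 7×4=28, R5→D1 6×4=24, R6→D1 13×2=26
  freight cost 198, fixed 22 → total 220.
Compare {D1, D2, D3, D4, D5}: freight cost 198 + fixed 30 = 228.
Compare {D1, D2, D3}: freight cost 216 + fixed 16 = 232.
Compare {D1, D2, D5}: freight cost 214 + fixed 18 = 232.
All other subsets cost ≥ 228. Minimum total cost: 220.

220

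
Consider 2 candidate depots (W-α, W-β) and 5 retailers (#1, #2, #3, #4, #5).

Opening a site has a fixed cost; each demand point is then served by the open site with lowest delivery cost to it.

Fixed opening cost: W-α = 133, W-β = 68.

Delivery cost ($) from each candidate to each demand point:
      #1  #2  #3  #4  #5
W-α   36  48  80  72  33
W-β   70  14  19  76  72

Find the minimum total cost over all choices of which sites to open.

319

Open {W-β}: assign each demand point to its cheapest open site.
  #1→W-β 70, #2→W-β 14, #3→W-β 19, #4→W-β 76, #5→W-β 72
  delivery cost 251, fixed 68 → total 319.
Compare {W-α, W-β}: delivery cost 174 + fixed 201 = 375.
Compare {W-α}: delivery cost 269 + fixed 133 = 402.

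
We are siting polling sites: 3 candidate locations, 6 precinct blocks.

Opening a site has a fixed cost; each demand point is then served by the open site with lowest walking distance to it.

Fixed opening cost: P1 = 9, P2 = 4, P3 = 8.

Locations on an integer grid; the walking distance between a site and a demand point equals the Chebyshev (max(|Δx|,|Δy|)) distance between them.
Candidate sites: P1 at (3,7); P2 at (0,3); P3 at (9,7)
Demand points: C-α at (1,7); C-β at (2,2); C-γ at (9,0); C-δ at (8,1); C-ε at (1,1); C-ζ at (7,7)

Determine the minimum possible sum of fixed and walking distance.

Open {P2, P3}: assign each demand point to its cheapest open site.
  C-α→P2 4, C-β→P2 2, C-γ→P3 7, C-δ→P3 6, C-ε→P2 2, C-ζ→P3 2
  walking distance 23, fixed 12 → total 35.
Compare {P2}: walking distance 32 + fixed 4 = 36.
Compare {P1, P2}: walking distance 23 + fixed 13 = 36.
Compare {P1}: walking distance 30 + fixed 9 = 39.
All other subsets cost ≥ 36. Minimum total cost: 35.

35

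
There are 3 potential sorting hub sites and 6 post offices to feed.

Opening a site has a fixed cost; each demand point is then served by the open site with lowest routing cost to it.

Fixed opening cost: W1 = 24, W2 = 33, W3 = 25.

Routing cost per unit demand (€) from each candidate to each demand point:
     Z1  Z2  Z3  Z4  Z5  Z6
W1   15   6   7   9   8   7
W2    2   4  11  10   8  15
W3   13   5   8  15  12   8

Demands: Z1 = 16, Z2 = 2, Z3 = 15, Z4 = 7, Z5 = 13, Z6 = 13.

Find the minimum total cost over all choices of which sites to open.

460

Open {W1, W2}: assign each demand point to its cheapest open site.
  Z1→W2 16×2=32, Z2→W2 2×4=8, Z3→W1 15×7=105, Z4→W1 7×9=63, Z5→W1 13×8=104, Z6→W1 13×7=91
  routing cost 403, fixed 57 → total 460.
Compare {W1, W2, W3}: routing cost 403 + fixed 82 = 485.
Compare {W2, W3}: routing cost 438 + fixed 58 = 496.
Compare {W2}: routing cost 574 + fixed 33 = 607.
All other subsets cost ≥ 485. Minimum total cost: 460.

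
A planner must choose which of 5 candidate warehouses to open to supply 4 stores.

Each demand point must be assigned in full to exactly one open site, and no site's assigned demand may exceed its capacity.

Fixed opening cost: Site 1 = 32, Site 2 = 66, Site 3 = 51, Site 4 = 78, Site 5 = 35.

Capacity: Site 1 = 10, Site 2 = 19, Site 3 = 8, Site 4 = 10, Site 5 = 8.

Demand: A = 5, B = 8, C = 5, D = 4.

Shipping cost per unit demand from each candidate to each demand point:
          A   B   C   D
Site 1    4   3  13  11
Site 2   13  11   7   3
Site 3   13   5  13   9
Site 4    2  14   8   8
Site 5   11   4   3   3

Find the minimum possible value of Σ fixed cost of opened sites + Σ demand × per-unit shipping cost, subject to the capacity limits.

226

Open {Site 1, Site 4, Site 5}; cheapest assignment that respects the capacities:
  Site 1 (cap 10, load 8): B — cost 8×3 = 24
  Site 4 (cap 10, load 9): A, D — cost 5×2 + 4×8 = 42
  Site 5 (cap 8, load 5): C — cost 5×3 = 15
  Shipping 81, fixed 145 → total 226.
  Any other capacity-feasible assignment to {Site 1, Site 4, Site 5} ships for at least 81.
Compare {Site 1, Site 2, Site 5}: its best feasible assignment gives total 232.
Compare {Site 1, Site 2}: its best feasible assignment gives total 234.
Every other set of open sites that can feasibly serve all demand totals ≥ 232 even under its best assignment. Minimum: 226.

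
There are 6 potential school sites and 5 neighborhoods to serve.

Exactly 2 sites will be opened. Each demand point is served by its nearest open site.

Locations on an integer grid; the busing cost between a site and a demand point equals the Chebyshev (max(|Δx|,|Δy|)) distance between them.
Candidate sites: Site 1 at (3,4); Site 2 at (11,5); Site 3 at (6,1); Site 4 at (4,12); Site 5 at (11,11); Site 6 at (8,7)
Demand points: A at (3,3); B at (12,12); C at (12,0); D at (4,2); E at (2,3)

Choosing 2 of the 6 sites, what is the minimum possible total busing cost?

14

Open {Site 1, Site 5}.
  A→Site 1 1, B→Site 5 1, C→Site 1 9, D→Site 1 2, E→Site 1 1  ⇒ total 14.
Compare {Site 1, Site 2}: total 16.
Compare {Site 1, Site 6}: total 16.
No size-2 selection does better; minimum is 14.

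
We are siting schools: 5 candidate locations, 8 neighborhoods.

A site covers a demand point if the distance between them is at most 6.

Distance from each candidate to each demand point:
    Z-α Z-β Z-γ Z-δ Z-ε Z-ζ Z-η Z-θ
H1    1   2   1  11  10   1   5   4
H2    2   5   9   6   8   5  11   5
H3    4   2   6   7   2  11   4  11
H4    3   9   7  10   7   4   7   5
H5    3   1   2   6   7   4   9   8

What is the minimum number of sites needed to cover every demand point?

2

Coverage sets (demand points within 6 of each site):
  H1: {Z-α, Z-β, Z-γ, Z-ζ, Z-η, Z-θ}
  H2: {Z-α, Z-β, Z-δ, Z-ζ, Z-θ}
  H3: {Z-α, Z-β, Z-γ, Z-ε, Z-η}
  H4: {Z-α, Z-ζ, Z-θ}
  H5: {Z-α, Z-β, Z-γ, Z-δ, Z-ζ}
No single site covers all 8 demand points.
But {H2, H3} covers everything, so the minimum is 2.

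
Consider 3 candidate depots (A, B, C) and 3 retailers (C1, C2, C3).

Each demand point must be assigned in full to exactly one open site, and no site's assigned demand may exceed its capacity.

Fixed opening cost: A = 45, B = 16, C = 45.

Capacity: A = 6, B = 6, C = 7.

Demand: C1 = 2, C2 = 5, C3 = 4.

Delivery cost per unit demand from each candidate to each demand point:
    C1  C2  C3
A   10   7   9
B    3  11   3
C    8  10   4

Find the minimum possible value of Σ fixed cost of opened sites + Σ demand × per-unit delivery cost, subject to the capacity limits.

Open {A, B}; cheapest assignment that respects the capacities:
  A (cap 6, load 5): C2 — cost 5×7 = 35
  B (cap 6, load 6): C1, C3 — cost 2×3 + 4×3 = 18
  Shipping 53, fixed 61 → total 114.
  Any other capacity-feasible assignment to {A, B} ships for at least 53.
Compare {B, C}: its best feasible assignment gives total 129.
Compare {A, C}: its best feasible assignment gives total 157.
Every other set of open sites that can feasibly serve all demand totals ≥ 129 even under its best assignment. Minimum: 114.

114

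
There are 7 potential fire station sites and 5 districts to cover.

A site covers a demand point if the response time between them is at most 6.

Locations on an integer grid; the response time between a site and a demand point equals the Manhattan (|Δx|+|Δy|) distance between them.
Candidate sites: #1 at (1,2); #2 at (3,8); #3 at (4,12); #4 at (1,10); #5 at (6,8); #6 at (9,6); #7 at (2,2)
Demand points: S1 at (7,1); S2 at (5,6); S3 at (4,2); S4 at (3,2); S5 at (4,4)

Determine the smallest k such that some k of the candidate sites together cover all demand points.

Coverage sets (demand points within 6 of each site):
  #1: {S3, S4, S5}
  #2: {S2, S4, S5}
  #3: {}
  #4: {}
  #5: {S2, S5}
  #6: {S2}
  #7: {S1, S3, S4, S5}
No single site covers all 5 demand points.
But {#2, #7} covers everything, so the minimum is 2.

2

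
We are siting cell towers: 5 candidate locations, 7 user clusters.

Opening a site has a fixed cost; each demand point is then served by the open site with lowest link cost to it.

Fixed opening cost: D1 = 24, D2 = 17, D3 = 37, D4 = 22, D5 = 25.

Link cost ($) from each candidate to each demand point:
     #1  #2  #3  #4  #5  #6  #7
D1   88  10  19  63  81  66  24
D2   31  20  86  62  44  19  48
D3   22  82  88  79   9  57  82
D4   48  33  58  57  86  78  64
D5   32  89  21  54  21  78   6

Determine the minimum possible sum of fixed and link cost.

214

Open {D2, D5}: assign each demand point to its cheapest open site.
  #1→D2 31, #2→D2 20, #3→D5 21, #4→D5 54, #5→D5 21, #6→D2 19, #7→D5 6
  link cost 172, fixed 42 → total 214.
Compare {D1, D2, D5}: link cost 160 + fixed 66 = 226.
Compare {D2, D3, D5}: link cost 151 + fixed 79 = 230.
Compare {D2, D4, D5}: link cost 172 + fixed 64 = 236.
All other subsets cost ≥ 226. Minimum total cost: 214.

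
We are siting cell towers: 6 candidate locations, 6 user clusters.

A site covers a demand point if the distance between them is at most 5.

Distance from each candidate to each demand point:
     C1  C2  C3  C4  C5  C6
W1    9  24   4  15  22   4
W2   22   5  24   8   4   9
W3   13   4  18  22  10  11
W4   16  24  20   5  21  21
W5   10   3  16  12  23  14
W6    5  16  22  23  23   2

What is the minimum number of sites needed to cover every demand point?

4

Coverage sets (demand points within 5 of each site):
  W1: {C3, C6}
  W2: {C2, C5}
  W3: {C2}
  W4: {C4}
  W5: {C2}
  W6: {C1, C6}
No 3 sites suffice: every size-3 union leaves at least one demand point uncovered.
But {W1, W2, W4, W6} covers everything, so the minimum is 4.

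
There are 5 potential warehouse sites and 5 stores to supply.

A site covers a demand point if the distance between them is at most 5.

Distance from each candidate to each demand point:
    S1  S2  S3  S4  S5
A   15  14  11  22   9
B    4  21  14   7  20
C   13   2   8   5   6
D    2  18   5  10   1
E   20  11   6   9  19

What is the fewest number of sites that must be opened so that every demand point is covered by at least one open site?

2

Coverage sets (demand points within 5 of each site):
  A: {}
  B: {S1}
  C: {S2, S4}
  D: {S1, S3, S5}
  E: {}
No single site covers all 5 demand points.
But {C, D} covers everything, so the minimum is 2.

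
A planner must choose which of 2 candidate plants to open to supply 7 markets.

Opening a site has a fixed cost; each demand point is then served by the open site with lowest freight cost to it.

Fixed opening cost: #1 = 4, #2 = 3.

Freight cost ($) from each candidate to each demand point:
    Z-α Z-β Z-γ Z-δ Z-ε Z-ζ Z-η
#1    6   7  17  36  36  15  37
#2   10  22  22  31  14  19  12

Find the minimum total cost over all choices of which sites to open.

109

Open {#1, #2}: assign each demand point to its cheapest open site.
  Z-α→#1 6, Z-β→#1 7, Z-γ→#1 17, Z-δ→#2 31, Z-ε→#2 14, Z-ζ→#1 15, Z-η→#2 12
  freight cost 102, fixed 7 → total 109.
Compare {#2}: freight cost 130 + fixed 3 = 133.
Compare {#1}: freight cost 154 + fixed 4 = 158.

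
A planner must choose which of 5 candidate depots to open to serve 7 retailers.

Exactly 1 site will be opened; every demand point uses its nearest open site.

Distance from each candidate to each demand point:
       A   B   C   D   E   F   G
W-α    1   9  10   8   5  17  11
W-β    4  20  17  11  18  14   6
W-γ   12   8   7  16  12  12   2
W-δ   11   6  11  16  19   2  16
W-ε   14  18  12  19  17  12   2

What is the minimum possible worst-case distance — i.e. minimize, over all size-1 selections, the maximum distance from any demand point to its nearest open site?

Open {W-γ}.
  Farthest demand point is D at distance 16 (to W-γ); all others are ≤ 16.
With {W-α} the worst case is 17.
With {W-δ} the worst case is 19.
No size-1 selection achieves below 16.

16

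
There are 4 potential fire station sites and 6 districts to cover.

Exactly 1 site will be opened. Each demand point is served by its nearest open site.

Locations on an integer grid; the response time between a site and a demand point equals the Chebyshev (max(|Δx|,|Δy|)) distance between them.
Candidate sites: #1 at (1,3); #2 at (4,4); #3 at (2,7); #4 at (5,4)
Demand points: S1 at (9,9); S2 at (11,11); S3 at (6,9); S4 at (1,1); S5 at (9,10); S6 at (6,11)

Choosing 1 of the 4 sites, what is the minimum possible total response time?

33

Open {#2}.
  S1→#2 5, S2→#2 7, S3→#2 5, S4→#2 3, S5→#2 6, S6→#2 7  ⇒ total 33.
Compare {#4}: total 34.
Compare {#3}: total 37.
No size-1 selection does better; minimum is 33.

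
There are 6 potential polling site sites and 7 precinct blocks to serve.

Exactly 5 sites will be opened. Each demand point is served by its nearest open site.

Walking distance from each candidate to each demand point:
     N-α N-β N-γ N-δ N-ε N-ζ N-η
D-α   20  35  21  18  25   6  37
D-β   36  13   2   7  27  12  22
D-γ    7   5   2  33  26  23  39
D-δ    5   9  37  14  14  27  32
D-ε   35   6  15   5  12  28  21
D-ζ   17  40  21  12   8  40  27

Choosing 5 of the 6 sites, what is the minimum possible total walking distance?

52

Open {D-α, D-γ, D-δ, D-ε, D-ζ}.
  N-α→D-δ 5, N-β→D-γ 5, N-γ→D-γ 2, N-δ→D-ε 5, N-ε→D-ζ 8, N-ζ→D-α 6, N-η→D-ε 21  ⇒ total 52.
Compare {D-α, D-β, D-δ, D-ε, D-ζ}: total 53.
Compare {D-α, D-β, D-γ, D-ε, D-ζ}: total 54.
No size-5 selection does better; minimum is 52.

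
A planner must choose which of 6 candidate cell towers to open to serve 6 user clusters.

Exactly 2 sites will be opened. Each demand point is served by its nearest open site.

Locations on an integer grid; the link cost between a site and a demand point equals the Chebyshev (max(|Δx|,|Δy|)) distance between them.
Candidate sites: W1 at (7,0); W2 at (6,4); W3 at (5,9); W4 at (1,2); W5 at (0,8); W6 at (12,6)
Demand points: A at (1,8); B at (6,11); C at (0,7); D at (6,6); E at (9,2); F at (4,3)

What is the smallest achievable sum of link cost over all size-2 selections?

Open {W2, W5}.
  A→W5 1, B→W5 6, C→W5 1, D→W2 2, E→W2 3, F→W2 2  ⇒ total 15.
Compare {W2, W3}: total 18.
Compare {W1, W3}: total 19.
No size-2 selection does better; minimum is 15.

15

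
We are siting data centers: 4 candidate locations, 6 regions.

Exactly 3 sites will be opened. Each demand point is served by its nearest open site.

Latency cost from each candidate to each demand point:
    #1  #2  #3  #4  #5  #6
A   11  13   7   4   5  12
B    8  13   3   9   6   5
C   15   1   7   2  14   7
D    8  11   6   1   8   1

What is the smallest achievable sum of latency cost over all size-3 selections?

Open {B, C, D}.
  #1→B 8, #2→C 1, #3→B 3, #4→D 1, #5→B 6, #6→D 1  ⇒ total 20.
Compare {A, C, D}: total 22.
Compare {A, B, C}: total 24.
No size-3 selection does better; minimum is 20.

20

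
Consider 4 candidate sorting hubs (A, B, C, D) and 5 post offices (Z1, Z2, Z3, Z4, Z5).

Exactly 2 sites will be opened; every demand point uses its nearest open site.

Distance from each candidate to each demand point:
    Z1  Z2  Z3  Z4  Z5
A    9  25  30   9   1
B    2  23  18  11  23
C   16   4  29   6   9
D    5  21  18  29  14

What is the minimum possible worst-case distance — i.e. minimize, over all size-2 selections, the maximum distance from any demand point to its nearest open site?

18

Open {B, C}.
  Farthest demand point is Z3 at distance 18 (to B); all others are ≤ 18.
With {C, D} the worst case is 18.
With {A, D} the worst case is 21.
No size-2 selection achieves below 18.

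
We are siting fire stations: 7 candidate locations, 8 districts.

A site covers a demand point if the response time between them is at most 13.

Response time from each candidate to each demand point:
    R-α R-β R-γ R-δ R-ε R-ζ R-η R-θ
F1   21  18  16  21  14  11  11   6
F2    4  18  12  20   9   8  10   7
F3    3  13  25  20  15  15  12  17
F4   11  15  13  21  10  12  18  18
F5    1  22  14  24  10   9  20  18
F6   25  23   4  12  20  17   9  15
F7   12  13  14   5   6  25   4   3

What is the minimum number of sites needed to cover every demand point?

2

Coverage sets (demand points within 13 of each site):
  F1: {R-ζ, R-η, R-θ}
  F2: {R-α, R-γ, R-ε, R-ζ, R-η, R-θ}
  F3: {R-α, R-β, R-η}
  F4: {R-α, R-γ, R-ε, R-ζ}
  F5: {R-α, R-ε, R-ζ}
  F6: {R-γ, R-δ, R-η}
  F7: {R-α, R-β, R-δ, R-ε, R-η, R-θ}
No single site covers all 8 demand points.
But {F2, F7} covers everything, so the minimum is 2.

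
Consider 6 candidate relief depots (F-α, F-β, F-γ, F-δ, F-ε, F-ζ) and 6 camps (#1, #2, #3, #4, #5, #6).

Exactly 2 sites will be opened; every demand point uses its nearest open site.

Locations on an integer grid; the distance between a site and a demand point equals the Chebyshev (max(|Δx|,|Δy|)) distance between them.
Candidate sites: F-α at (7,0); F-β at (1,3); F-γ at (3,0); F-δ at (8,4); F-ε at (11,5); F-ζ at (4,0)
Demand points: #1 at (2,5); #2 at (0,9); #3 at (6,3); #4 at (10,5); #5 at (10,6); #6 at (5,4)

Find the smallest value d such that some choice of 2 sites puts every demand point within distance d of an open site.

Open {F-α, F-β}.
  Farthest demand point is #2 at distance 6 (to F-β); all others are ≤ 6.
With {F-β, F-δ} the worst case is 6.
With {F-β, F-ε} the worst case is 6.
No size-2 selection achieves below 6.

6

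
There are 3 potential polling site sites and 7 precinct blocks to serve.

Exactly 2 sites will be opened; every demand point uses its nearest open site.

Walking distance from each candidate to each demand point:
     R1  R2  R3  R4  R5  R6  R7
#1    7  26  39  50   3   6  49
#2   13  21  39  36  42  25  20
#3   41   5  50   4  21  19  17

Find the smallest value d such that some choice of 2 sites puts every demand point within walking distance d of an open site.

39

Open {#1, #2}.
  Farthest demand point is R3 at walking distance 39 (to #1); all others are ≤ 39.
With {#1, #3} the worst case is 39.
With {#2, #3} the worst case is 39.
No size-2 selection achieves below 39.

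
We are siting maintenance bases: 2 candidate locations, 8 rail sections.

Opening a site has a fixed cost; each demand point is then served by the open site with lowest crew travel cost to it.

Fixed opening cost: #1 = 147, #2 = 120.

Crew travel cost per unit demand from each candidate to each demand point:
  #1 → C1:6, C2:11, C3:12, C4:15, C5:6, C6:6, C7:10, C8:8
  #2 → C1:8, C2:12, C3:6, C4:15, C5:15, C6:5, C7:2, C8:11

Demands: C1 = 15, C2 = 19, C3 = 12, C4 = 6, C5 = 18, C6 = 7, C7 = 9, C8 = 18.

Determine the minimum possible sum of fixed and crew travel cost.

1033

Open {#1, #2}: assign each demand point to its cheapest open site.
  C1→#1 15×6=90, C2→#1 19×11=209, C3→#2 12×6=72, C4→#1 6×15=90, C5→#1 18×6=108, C6→#2 7×5=35, C7→#2 9×2=18, C8→#1 18×8=144
  crew travel cost 766, fixed 267 → total 1033.
Compare {#1}: crew travel cost 917 + fixed 147 = 1064.
Compare {#2}: crew travel cost 1031 + fixed 120 = 1151.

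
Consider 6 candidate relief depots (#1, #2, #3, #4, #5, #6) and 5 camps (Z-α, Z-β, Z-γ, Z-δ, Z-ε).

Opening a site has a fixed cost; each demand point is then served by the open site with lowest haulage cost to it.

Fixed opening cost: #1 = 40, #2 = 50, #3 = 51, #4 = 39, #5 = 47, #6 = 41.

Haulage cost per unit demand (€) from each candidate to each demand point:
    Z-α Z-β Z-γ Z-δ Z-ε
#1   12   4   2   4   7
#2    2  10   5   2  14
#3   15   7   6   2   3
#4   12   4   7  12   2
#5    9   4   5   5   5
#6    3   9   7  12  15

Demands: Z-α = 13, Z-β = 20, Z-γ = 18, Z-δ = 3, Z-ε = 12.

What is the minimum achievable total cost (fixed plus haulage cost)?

Open {#1, #2, #4}: assign each demand point to its cheapest open site.
  Z-α→#2 13×2=26, Z-β→#1 20×4=80, Z-γ→#1 18×2=36, Z-δ→#2 3×2=6, Z-ε→#4 12×2=24
  haulage cost 172, fixed 129 → total 301.
Compare {#1, #4, #6}: haulage cost 191 + fixed 120 = 311.
Compare {#2, #4}: haulage cost 226 + fixed 89 = 315.
Compare {#1, #2}: haulage cost 232 + fixed 90 = 322.
All other subsets cost ≥ 311. Minimum total cost: 301.

301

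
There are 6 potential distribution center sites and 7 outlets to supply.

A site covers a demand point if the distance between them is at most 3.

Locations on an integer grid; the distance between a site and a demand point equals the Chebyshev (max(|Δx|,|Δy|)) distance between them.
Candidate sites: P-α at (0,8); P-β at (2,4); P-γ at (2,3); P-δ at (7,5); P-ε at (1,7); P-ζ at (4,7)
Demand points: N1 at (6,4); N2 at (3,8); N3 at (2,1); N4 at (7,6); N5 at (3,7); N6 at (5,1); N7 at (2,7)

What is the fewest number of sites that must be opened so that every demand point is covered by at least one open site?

Coverage sets (demand points within 3 of each site):
  P-α: {N2, N5, N7}
  P-β: {N3, N5, N6, N7}
  P-γ: {N3, N6}
  P-δ: {N1, N4}
  P-ε: {N2, N5, N7}
  P-ζ: {N1, N2, N4, N5, N7}
No single site covers all 7 demand points.
But {P-β, P-ζ} covers everything, so the minimum is 2.

2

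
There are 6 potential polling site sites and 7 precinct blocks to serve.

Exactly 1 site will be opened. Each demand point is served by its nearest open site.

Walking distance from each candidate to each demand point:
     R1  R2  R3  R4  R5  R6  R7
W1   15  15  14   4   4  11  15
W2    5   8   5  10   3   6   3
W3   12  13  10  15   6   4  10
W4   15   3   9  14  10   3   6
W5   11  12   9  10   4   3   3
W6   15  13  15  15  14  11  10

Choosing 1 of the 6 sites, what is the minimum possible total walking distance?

40

Open {W2}.
  R1→W2 5, R2→W2 8, R3→W2 5, R4→W2 10, R5→W2 3, R6→W2 6, R7→W2 3  ⇒ total 40.
Compare {W5}: total 52.
Compare {W4}: total 60.
No size-1 selection does better; minimum is 40.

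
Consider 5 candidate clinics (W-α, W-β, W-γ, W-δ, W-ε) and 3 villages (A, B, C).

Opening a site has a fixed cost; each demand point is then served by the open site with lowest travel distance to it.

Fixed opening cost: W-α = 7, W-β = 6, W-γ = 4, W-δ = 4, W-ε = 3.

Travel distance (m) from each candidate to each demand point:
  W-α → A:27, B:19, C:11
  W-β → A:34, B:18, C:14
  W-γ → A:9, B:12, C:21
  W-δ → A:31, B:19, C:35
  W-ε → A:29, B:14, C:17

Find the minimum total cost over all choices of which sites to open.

43

Open {W-α, W-γ}: assign each demand point to its cheapest open site.
  A→W-γ 9, B→W-γ 12, C→W-α 11
  travel distance 32, fixed 11 → total 43.
Compare {W-β, W-γ}: travel distance 35 + fixed 10 = 45.
Compare {W-γ, W-ε}: travel distance 38 + fixed 7 = 45.
Compare {W-γ}: travel distance 42 + fixed 4 = 46.
All other subsets cost ≥ 45. Minimum total cost: 43.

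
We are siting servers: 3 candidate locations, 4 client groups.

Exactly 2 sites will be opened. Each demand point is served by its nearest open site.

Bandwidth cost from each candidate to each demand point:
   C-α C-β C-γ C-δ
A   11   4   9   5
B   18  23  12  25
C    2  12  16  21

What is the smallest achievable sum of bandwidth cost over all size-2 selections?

20

Open {A, C}.
  C-α→C 2, C-β→A 4, C-γ→A 9, C-δ→A 5  ⇒ total 20.
Compare {A, B}: total 29.
Compare {B, C}: total 47.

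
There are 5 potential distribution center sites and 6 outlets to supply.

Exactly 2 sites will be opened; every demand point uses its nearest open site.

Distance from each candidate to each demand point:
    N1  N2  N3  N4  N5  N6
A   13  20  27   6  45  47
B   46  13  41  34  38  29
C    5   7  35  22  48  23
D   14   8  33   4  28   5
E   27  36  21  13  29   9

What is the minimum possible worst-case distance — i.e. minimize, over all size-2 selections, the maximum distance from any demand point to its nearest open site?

Open {A, D}.
  Farthest demand point is N5 at distance 28 (to D); all others are ≤ 28.
With {D, E} the worst case is 28.
With {A, E} the worst case is 29.
No size-2 selection achieves below 28.

28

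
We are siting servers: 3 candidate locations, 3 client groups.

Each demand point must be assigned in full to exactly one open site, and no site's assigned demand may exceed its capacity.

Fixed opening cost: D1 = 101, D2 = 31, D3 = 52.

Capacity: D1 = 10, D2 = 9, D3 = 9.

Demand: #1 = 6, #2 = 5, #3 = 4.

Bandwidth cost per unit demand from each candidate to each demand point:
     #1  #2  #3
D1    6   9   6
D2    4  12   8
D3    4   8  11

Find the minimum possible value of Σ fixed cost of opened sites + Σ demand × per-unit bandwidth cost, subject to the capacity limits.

Open {D2, D3}; cheapest assignment that respects the capacities:
  D2 (cap 9, load 6): #1 — cost 6×4 = 24
  D3 (cap 9, load 9): #2, #3 — cost 5×8 + 4×11 = 84
  Shipping 108, fixed 83 → total 191.
  Any other capacity-feasible assignment to {D2, D3} ships for at least 108.
Compare {D1, D2}: its best feasible assignment gives total 225.
Compare {D1, D3}: its best feasible assignment gives total 246.
Every other set of open sites that can feasibly serve all demand totals ≥ 225 even under its best assignment. Minimum: 191.

191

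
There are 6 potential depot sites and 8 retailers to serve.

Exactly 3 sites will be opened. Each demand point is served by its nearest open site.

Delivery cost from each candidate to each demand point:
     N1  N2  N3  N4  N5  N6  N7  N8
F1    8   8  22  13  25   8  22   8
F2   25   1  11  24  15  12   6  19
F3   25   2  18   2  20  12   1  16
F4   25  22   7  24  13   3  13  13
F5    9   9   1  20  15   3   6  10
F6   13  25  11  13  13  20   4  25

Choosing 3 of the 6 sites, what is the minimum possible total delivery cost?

Open {F1, F3, F5}.
  N1→F1 8, N2→F3 2, N3→F5 1, N4→F3 2, N5→F5 15, N6→F5 3, N7→F3 1, N8→F1 8  ⇒ total 40.
Compare {F3, F4, F5}: total 41.
Compare {F3, F5, F6}: total 41.
No size-3 selection does better; minimum is 40.

40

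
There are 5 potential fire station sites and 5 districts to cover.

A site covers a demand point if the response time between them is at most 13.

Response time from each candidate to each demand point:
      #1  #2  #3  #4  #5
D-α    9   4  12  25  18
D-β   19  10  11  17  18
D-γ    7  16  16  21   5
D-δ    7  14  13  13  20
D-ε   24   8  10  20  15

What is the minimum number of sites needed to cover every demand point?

3

Coverage sets (demand points within 13 of each site):
  D-α: {#1, #2, #3}
  D-β: {#2, #3}
  D-γ: {#1, #5}
  D-δ: {#1, #3, #4}
  D-ε: {#2, #3}
No 2 sites suffice: every size-2 union leaves at least one demand point uncovered.
But {D-α, D-γ, D-δ} covers everything, so the minimum is 3.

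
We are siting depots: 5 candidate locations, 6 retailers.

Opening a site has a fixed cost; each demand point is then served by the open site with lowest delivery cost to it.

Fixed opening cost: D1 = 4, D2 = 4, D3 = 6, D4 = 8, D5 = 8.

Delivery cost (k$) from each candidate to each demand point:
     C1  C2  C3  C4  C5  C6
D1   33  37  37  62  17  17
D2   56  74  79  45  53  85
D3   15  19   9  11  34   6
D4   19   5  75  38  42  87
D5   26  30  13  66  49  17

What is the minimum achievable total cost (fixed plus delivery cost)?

81

Open {D1, D3, D4}: assign each demand point to its cheapest open site.
  C1→D3 15, C2→D4 5, C3→D3 9, C4→D3 11, C5→D1 17, C6→D3 6
  delivery cost 63, fixed 18 → total 81.
Compare {D1, D2, D3, D4}: delivery cost 63 + fixed 22 = 85.
Compare {D1, D3}: delivery cost 77 + fixed 10 = 87.
Compare {D1, D3, D4, D5}: delivery cost 63 + fixed 26 = 89.
All other subsets cost ≥ 85. Minimum total cost: 81.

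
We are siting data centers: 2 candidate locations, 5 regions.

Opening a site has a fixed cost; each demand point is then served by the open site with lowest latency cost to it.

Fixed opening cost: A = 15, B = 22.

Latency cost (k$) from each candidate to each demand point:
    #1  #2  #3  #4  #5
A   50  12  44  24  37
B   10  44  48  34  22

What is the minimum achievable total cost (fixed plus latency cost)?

Open {A, B}: assign each demand point to its cheapest open site.
  #1→B 10, #2→A 12, #3→A 44, #4→A 24, #5→B 22
  latency cost 112, fixed 37 → total 149.
Compare {B}: latency cost 158 + fixed 22 = 180.
Compare {A}: latency cost 167 + fixed 15 = 182.

149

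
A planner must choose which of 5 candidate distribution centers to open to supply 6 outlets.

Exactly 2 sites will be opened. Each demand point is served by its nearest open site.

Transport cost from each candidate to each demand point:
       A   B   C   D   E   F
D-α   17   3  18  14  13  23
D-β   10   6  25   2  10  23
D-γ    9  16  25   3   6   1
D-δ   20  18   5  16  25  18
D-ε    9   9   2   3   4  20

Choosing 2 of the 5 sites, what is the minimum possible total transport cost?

28

Open {D-γ, D-ε}.
  A→D-γ 9, B→D-ε 9, C→D-ε 2, D→D-γ 3, E→D-ε 4, F→D-γ 1  ⇒ total 28.
Compare {D-α, D-γ}: total 40.
Compare {D-γ, D-δ}: total 40.
No size-2 selection does better; minimum is 28.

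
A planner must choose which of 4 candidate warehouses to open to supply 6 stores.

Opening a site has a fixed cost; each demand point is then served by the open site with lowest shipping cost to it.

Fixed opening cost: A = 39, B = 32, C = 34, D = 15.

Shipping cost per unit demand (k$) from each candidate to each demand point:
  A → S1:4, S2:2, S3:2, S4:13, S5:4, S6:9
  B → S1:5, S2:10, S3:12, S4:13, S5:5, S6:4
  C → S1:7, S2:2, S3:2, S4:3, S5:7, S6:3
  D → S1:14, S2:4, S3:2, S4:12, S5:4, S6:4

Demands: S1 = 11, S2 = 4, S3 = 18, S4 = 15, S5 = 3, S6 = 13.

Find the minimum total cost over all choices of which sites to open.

Open {A, C}: assign each demand point to its cheapest open site.
  S1→A 11×4=44, S2→A 4×2=8, S3→A 18×2=36, S4→C 15×3=45, S5→A 3×4=12, S6→C 13×3=39
  shipping cost 184, fixed 73 → total 257.
Compare {C}: shipping cost 226 + fixed 34 = 260.
Compare {B, C}: shipping cost 198 + fixed 66 = 264.
Compare {C, D}: shipping cost 217 + fixed 49 = 266.
All other subsets cost ≥ 260. Minimum total cost: 257.

257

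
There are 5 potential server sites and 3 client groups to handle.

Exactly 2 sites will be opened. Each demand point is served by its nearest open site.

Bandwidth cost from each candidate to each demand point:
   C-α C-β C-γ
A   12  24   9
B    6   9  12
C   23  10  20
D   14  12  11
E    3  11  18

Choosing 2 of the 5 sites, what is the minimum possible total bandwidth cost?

23

Open {A, E}.
  C-α→E 3, C-β→E 11, C-γ→A 9  ⇒ total 23.
Compare {A, B}: total 24.
Compare {B, E}: total 24.
No size-2 selection does better; minimum is 23.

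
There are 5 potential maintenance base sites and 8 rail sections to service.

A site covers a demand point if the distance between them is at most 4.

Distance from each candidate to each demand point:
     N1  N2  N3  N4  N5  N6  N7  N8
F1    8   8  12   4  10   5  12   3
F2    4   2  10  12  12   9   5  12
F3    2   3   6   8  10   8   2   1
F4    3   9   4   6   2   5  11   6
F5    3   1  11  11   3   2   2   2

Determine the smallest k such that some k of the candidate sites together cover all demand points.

Coverage sets (demand points within 4 of each site):
  F1: {N4, N8}
  F2: {N1, N2}
  F3: {N1, N2, N7, N8}
  F4: {N1, N3, N5}
  F5: {N1, N2, N5, N6, N7, N8}
No 2 sites suffice: every size-2 union leaves at least one demand point uncovered.
But {F1, F4, F5} covers everything, so the minimum is 3.

3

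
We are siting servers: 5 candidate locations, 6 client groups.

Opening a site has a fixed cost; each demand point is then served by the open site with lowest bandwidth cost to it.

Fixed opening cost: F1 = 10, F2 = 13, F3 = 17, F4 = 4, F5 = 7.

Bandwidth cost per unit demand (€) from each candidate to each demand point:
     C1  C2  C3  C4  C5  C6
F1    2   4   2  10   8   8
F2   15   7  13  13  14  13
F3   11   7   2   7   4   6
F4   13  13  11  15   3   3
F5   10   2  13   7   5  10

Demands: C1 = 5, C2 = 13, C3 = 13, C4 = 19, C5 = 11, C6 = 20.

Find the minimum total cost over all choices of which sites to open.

309

Open {F1, F4, F5}: assign each demand point to its cheapest open site.
  C1→F1 5×2=10, C2→F5 13×2=26, C3→F1 13×2=26, C4→F5 19×7=133, C5→F4 11×3=33, C6→F4 20×3=60
  bandwidth cost 288, fixed 21 → total 309.
Compare {F1, F2, F4, F5}: bandwidth cost 288 + fixed 34 = 322.
Compare {F1, F3, F4, F5}: bandwidth cost 288 + fixed 38 = 326.
Compare {F1, F2, F3, F4, F5}: bandwidth cost 288 + fixed 51 = 339.
All other subsets cost ≥ 322. Minimum total cost: 309.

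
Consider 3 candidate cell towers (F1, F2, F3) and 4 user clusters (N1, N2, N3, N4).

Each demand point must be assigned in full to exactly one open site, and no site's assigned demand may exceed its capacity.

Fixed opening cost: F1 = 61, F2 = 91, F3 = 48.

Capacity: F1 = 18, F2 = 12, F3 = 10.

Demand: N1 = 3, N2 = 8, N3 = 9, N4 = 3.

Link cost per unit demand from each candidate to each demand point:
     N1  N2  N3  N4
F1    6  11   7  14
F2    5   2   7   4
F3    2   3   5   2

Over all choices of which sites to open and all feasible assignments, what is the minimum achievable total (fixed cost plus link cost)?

Open {F1, F3}; cheapest assignment that respects the capacities:
  F1 (cap 18, load 15): N1, N3, N4 — cost 3×6 + 9×7 + 3×14 = 123
  F3 (cap 10, load 8): N2 — cost 8×3 = 24
  Shipping 147, fixed 109 → total 256.
  Any other capacity-feasible assignment to {F1, F3} ships for at least 147.
Compare {F1, F2}: its best feasible assignment gives total 261.
Compare {F1, F2, F3}: its best feasible assignment gives total 291.
Every other set of open sites that can feasibly serve all demand totals ≥ 261 even under its best assignment. Minimum: 256.

256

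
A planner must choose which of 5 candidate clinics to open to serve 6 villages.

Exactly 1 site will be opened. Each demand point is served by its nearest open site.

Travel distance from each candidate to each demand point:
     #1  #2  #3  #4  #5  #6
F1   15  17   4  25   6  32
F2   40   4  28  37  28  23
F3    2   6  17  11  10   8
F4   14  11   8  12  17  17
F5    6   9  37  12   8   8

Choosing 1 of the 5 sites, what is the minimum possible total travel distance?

Open {F3}.
  #1→F3 2, #2→F3 6, #3→F3 17, #4→F3 11, #5→F3 10, #6→F3 8  ⇒ total 54.
Compare {F4}: total 79.
Compare {F5}: total 80.
No size-1 selection does better; minimum is 54.

54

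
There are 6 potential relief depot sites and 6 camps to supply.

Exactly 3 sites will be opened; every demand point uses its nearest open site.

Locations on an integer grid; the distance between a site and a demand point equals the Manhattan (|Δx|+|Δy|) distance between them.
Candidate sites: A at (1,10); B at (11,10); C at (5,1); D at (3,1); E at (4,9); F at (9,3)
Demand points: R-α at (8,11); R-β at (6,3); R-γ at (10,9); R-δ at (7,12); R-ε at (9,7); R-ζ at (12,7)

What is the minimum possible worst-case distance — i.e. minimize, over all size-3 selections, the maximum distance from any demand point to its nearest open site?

Open {A, B, C}.
  Farthest demand point is R-δ at distance 6 (to B); all others are ≤ 6.
With {A, B, D} the worst case is 6.
With {A, B, F} the worst case is 6.
No size-3 selection achieves below 6.

6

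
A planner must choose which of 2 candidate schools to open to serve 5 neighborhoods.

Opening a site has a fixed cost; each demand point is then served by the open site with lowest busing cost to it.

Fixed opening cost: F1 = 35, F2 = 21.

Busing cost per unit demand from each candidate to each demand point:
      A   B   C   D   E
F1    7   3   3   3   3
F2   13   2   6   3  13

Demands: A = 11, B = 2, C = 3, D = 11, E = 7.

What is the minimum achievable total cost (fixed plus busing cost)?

Open {F1}: assign each demand point to its cheapest open site.
  A→F1 11×7=77, B→F1 2×3=6, C→F1 3×3=9, D→F1 11×3=33, E→F1 7×3=21
  busing cost 146, fixed 35 → total 181.
Compare {F1, F2}: busing cost 144 + fixed 56 = 200.
Compare {F2}: busing cost 289 + fixed 21 = 310.

181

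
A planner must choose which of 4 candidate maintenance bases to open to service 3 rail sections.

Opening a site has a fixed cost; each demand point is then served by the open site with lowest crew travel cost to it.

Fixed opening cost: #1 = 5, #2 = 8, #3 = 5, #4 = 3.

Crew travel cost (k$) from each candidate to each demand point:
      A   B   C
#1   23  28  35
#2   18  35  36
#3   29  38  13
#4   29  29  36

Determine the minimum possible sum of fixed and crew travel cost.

Open {#1, #3}: assign each demand point to its cheapest open site.
  A→#1 23, B→#1 28, C→#3 13
  crew travel cost 64, fixed 10 → total 74.
Compare {#2, #3, #4}: crew travel cost 60 + fixed 16 = 76.
Compare {#1, #2, #3}: crew travel cost 59 + fixed 18 = 77.
Compare {#1, #3, #4}: crew travel cost 64 + fixed 13 = 77.
All other subsets cost ≥ 76. Minimum total cost: 74.

74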